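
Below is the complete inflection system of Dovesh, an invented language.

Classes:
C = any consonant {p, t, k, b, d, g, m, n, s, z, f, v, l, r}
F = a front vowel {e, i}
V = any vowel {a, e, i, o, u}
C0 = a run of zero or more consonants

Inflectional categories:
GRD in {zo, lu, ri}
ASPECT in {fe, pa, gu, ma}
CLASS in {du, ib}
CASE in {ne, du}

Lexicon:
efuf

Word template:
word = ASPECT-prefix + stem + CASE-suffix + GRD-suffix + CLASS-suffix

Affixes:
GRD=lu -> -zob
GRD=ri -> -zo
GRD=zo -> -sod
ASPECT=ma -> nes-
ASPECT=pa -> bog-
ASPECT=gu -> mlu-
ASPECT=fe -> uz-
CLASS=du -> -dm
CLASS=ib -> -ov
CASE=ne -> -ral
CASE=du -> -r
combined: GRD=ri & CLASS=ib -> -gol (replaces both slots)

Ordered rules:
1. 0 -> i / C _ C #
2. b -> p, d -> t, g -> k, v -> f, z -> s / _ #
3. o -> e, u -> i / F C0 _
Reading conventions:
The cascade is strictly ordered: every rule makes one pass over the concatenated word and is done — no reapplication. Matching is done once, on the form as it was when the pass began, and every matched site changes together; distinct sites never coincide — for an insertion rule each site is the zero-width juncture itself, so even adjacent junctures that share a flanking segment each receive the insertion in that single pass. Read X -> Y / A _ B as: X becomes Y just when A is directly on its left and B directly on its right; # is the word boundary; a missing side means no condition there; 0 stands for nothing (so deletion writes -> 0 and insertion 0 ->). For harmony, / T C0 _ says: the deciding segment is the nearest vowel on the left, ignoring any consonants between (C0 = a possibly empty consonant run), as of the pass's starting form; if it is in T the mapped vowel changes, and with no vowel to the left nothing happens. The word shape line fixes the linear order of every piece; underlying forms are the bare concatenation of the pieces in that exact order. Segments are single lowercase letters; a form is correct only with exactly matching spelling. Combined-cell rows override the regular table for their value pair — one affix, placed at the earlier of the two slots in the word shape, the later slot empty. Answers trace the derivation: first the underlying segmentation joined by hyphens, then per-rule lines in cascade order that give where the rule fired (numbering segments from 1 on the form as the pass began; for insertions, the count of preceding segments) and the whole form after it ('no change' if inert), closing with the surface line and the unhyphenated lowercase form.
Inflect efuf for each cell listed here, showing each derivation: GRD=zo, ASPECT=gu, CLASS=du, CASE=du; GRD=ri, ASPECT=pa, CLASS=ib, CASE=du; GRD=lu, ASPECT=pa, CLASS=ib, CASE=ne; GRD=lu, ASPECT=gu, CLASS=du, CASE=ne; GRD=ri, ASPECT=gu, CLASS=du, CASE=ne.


cell GRD=zo, ASPECT=gu, CLASS=du, CASE=du:
underlying: mlu-efuf-r-sod-dm
1. 0 -> i / C _ C #: inserts after position(s) 12: mluefufrsoddim
2. b -> p, d -> t, g -> k, v -> f, z -> s / _ #: no change
3. o -> e, u -> i / F C0 _: fires at position(s) 6: mluefifrsoddim
surface: mluefifrsoddim

cell GRD=ri, ASPECT=pa, CLASS=ib, CASE=du:
underlying: bog-efuf-r-gol
1. 0 -> i / C _ C #: no change
2. b -> p, d -> t, g -> k, v -> f, z -> s / _ #: no change
3. o -> e, u -> i / F C0 _: fires at position(s) 6: bogefifrgol
surface: bogefifrgol

cell GRD=lu, ASPECT=pa, CLASS=ib, CASE=ne:
underlying: bog-efuf-ral-zob-ov
1. 0 -> i / C _ C #: no change
2. b -> p, d -> t, g -> k, v -> f, z -> s / _ #: fires at position(s) 15: bogefufralzobof
3. o -> e, u -> i / F C0 _: fires at position(s) 6: bogefifralzobof
surface: bogefifralzobof

cell GRD=lu, ASPECT=gu, CLASS=du, CASE=ne:
underlying: mlu-efuf-ral-zob-dm
1. 0 -> i / C _ C #: inserts after position(s) 14: mluefufralzobdim
2. b -> p, d -> t, g -> k, v -> f, z -> s / _ #: no change
3. o -> e, u -> i / F C0 _: fires at position(s) 6: mluefifralzobdim
surface: mluefifralzobdim

cell GRD=ri, ASPECT=gu, CLASS=du, CASE=ne:
underlying: mlu-efuf-ral-zo-dm
1. 0 -> i / C _ C #: inserts after position(s) 13: mluefufralzodim
2. b -> p, d -> t, g -> k, v -> f, z -> s / _ #: no change
3. o -> e, u -> i / F C0 _: fires at position(s) 6: mluefifralzodim
surface: mluefifralzodim


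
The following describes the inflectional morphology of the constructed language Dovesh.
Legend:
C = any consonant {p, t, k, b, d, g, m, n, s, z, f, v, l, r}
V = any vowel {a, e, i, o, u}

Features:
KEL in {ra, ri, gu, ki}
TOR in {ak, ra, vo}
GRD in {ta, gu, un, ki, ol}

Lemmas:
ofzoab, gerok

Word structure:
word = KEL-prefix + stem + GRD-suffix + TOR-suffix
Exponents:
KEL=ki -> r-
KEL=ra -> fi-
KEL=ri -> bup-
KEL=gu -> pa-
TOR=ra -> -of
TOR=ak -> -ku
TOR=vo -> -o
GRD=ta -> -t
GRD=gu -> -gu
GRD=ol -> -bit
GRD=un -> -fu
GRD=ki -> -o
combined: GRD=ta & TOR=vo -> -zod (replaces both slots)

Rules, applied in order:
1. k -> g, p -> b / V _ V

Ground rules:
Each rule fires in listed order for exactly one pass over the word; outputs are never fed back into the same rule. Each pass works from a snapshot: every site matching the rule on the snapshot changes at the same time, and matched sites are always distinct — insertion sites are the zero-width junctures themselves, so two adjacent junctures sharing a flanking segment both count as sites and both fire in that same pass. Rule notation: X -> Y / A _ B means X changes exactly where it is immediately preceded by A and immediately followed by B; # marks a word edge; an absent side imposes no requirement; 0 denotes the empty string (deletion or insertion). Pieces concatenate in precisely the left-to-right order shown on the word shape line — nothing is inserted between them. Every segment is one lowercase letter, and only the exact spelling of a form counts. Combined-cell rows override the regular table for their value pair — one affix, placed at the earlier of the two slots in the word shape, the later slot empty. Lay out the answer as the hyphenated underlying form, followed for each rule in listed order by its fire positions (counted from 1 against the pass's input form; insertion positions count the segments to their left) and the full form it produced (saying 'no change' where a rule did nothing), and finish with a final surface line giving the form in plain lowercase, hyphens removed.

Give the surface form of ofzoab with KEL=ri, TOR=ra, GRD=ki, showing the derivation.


underlying: bup-ofzoab-o-of
1. k -> g, p -> b / V _ V: fires at position(s) 3: bubofzoaboof
surface: bubofzoaboof


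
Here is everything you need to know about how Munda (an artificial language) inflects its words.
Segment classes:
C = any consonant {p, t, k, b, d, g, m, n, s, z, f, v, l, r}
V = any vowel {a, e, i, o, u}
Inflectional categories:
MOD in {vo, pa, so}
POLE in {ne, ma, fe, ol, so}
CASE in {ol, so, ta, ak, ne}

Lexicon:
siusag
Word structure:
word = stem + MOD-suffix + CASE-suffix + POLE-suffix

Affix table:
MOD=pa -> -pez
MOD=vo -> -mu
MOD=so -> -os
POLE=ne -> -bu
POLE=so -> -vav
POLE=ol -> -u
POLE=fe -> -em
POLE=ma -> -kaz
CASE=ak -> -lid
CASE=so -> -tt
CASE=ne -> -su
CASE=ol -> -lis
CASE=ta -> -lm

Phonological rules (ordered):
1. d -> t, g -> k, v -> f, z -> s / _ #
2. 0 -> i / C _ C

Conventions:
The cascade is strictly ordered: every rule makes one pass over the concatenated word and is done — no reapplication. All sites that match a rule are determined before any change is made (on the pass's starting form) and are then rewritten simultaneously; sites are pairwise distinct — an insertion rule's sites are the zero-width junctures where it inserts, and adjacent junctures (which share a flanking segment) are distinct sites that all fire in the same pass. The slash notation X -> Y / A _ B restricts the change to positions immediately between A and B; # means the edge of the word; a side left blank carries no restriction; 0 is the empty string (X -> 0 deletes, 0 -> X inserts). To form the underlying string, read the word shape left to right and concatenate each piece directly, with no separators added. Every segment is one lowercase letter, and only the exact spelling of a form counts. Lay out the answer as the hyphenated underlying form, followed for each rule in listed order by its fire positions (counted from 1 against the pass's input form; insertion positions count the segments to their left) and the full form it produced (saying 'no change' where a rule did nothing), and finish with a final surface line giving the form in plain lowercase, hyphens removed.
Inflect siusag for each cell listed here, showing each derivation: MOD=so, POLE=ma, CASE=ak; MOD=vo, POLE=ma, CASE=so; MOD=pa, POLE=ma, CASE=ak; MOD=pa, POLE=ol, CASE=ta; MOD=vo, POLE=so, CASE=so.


cell MOD=so, POLE=ma, CASE=ak:
underlying: siusag-os-lid-kaz
1. d -> t, g -> k, v -> f, z -> s / _ #: fires at position(s) 14: siusagoslidkas
2. 0 -> i / C _ C: inserts after position(s) 8, 11: siusagosilidikas
surface: siusagosilidikas

cell MOD=vo, POLE=ma, CASE=so:
underlying: siusag-mu-tt-kaz
1. d -> t, g -> k, v -> f, z -> s / _ #: fires at position(s) 13: siusagmuttkas
2. 0 -> i / C _ C: inserts after position(s) 6, 9, 10: siusagimutitikas
surface: siusagimutitikas

cell MOD=pa, POLE=ma, CASE=ak:
underlying: siusag-pez-lid-kaz
1. d -> t, g -> k, v -> f, z -> s / _ #: fires at position(s) 15: siusagpezlidkas
2. 0 -> i / C _ C: inserts after position(s) 6, 9, 12: siusagipezilidikas
surface: siusagipezilidikas

cell MOD=pa, POLE=ol, CASE=ta:
underlying: siusag-pez-lm-u
1. d -> t, g -> k, v -> f, z -> s / _ #: no change
2. 0 -> i / C _ C: inserts after position(s) 6, 9, 10: siusagipezilimu
surface: siusagipezilimu

cell MOD=vo, POLE=so, CASE=so:
underlying: siusag-mu-tt-vav
1. d -> t, g -> k, v -> f, z -> s / _ #: fires at position(s) 13: siusagmuttvaf
2. 0 -> i / C _ C: inserts after position(s) 6, 9, 10: siusagimutitivaf
surface: siusagimutitivaf


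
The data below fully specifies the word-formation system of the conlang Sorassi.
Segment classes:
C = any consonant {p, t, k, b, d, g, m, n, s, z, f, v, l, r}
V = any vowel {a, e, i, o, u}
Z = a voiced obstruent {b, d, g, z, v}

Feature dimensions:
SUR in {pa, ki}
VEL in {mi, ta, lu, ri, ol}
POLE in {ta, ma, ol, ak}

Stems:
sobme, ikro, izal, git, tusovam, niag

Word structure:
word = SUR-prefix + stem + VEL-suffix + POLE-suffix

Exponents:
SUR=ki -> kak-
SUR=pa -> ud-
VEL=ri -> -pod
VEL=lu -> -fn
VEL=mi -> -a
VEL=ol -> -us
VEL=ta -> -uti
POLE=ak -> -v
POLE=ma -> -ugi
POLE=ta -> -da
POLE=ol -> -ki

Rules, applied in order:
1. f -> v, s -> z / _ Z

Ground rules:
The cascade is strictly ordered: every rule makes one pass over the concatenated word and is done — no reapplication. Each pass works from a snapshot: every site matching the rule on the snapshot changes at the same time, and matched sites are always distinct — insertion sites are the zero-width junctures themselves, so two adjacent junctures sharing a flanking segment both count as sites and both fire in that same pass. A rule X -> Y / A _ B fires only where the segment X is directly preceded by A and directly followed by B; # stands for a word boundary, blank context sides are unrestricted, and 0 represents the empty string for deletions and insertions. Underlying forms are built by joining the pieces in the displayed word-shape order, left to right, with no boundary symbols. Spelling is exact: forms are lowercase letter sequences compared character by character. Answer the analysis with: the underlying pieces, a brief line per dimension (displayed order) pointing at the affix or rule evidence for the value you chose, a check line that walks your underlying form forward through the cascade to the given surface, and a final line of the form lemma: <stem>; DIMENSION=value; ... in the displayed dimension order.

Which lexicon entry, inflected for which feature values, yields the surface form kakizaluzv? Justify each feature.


underlying: kak-izal-us-v
SUR=ki - signalled by the affix kak-
VEL=ol - signalled by the affix -us
POLE=ak - signalled by the affix -v
check: kakizalusv -> kakizaluzv
lemma: izal; SUR=ki; VEL=ol; POLE=ak


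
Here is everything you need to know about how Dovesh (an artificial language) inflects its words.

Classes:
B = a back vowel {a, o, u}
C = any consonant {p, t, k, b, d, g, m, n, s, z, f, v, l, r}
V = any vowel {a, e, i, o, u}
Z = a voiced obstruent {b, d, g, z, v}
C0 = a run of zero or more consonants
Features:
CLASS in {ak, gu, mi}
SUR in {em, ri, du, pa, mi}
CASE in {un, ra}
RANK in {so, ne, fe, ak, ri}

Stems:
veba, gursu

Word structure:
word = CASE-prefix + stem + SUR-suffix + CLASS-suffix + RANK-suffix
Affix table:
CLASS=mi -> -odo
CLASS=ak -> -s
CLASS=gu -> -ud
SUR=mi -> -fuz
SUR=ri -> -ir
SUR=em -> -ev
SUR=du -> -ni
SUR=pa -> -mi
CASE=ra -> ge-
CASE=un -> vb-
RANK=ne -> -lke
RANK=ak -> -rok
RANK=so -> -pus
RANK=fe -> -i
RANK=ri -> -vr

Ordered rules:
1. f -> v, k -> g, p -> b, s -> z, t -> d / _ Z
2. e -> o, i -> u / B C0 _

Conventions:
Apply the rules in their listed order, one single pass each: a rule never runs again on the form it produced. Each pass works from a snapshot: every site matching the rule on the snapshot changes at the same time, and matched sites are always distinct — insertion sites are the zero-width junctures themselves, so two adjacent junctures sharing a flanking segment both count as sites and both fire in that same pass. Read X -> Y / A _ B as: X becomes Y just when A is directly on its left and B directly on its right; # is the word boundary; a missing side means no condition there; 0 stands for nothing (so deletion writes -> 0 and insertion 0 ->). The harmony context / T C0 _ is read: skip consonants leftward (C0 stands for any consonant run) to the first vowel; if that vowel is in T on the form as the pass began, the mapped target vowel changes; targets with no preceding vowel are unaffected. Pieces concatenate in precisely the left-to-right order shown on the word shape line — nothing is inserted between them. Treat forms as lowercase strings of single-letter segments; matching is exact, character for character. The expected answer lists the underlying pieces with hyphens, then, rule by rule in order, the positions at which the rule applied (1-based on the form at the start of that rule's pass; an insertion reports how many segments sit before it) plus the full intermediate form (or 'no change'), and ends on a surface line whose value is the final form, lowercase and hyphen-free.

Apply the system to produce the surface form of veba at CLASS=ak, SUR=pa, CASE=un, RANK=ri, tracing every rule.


underlying: vb-veba-mi-s-vr
1. f -> v, k -> g, p -> b, s -> z, t -> d / _ Z: fires at position(s) 9: vbvebamizvr
2. e -> o, i -> u / B C0 _: fires at position(s) 8: vbvebamuzvr
surface: vbvebamuzvr


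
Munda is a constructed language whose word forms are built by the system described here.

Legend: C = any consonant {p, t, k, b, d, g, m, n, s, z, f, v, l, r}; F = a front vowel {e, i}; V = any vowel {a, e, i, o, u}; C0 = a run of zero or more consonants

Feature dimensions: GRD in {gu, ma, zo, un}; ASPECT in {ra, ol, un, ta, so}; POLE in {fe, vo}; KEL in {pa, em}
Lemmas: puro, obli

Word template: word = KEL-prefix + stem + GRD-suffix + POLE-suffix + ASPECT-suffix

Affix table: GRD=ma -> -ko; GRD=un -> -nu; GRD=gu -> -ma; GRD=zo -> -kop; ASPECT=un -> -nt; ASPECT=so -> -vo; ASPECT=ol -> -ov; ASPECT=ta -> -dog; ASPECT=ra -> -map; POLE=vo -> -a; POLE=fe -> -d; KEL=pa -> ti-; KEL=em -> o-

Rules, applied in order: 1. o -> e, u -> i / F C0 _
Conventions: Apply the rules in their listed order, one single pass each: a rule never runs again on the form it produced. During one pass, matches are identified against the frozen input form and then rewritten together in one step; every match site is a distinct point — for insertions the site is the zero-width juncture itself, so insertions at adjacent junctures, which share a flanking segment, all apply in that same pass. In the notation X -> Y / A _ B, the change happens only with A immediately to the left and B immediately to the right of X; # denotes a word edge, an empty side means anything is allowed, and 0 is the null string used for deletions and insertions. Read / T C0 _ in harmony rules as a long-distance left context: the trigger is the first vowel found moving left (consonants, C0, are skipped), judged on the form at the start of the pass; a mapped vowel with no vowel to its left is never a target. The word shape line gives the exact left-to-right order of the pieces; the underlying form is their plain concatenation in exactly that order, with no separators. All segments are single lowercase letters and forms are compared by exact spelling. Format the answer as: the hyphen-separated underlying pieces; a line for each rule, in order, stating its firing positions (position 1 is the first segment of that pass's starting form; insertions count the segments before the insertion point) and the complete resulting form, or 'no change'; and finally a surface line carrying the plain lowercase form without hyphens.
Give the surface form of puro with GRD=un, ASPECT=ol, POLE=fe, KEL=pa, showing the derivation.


underlying: ti-puro-nu-d-ov
1. o -> e, u -> i / F C0 _: fires at position(s) 4: tipironudov
surface: tipironudov


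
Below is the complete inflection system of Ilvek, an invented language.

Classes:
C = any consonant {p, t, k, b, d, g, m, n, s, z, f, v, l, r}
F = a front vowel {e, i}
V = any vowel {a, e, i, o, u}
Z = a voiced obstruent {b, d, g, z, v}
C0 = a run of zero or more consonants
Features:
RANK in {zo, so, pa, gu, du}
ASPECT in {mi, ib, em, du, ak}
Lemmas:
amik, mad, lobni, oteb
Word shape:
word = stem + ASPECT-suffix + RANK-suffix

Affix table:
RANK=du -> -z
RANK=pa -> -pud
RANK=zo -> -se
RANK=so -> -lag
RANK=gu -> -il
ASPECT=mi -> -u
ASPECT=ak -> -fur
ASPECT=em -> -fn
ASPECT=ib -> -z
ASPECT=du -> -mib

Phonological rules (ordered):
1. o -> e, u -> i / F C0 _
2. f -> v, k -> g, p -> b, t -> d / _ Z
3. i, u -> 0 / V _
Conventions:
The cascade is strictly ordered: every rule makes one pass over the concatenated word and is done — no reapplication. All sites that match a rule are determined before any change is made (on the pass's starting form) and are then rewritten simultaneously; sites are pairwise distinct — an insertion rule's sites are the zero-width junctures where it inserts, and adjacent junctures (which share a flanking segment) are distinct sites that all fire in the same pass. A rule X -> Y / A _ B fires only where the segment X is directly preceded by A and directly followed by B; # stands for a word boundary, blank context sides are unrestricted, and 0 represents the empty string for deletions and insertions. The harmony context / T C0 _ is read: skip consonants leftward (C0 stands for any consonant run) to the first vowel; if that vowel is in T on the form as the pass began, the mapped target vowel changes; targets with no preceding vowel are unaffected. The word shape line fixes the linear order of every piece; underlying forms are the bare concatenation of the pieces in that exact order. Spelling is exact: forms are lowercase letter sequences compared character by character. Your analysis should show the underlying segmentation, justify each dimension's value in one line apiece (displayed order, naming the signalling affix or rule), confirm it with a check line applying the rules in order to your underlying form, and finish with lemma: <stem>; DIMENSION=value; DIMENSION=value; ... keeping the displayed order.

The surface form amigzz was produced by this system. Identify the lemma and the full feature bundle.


underlying: amik-z-z
RANK=du - signalled by the affix -z
ASPECT=ib - signalled by the affix -z
check: amikzz -> amikzz -> amigzz -> amigzz
lemma: amik; RANK=du; ASPECT=ib


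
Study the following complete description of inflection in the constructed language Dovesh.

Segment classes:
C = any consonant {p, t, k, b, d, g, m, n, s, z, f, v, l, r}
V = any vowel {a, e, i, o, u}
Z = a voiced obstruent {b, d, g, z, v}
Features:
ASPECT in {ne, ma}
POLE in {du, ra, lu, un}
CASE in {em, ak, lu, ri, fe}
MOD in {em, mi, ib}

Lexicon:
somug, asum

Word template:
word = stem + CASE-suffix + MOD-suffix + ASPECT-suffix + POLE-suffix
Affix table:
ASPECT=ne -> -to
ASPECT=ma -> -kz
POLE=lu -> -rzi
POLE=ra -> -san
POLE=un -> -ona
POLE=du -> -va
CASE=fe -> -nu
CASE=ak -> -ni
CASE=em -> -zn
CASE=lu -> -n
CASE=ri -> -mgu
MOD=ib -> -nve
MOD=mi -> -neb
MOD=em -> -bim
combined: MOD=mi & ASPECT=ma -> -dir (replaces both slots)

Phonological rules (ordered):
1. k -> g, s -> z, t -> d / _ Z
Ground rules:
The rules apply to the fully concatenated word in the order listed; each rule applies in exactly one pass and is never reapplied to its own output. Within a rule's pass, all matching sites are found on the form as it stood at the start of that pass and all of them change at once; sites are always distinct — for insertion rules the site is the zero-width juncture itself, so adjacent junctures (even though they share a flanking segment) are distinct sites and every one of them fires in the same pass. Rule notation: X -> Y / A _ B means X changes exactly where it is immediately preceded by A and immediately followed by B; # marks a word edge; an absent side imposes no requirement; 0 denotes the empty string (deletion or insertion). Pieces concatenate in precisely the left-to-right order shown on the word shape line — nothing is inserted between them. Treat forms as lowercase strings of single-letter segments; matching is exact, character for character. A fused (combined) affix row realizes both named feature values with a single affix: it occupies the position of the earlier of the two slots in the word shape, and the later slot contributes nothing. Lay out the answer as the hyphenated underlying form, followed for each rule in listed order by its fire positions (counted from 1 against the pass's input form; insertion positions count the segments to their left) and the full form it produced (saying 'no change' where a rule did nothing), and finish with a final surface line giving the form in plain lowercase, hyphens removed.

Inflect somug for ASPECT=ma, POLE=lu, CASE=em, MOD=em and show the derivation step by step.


underlying: somug-zn-bim-kz-rzi
1. k -> g, s -> z, t -> d / _ Z: fires at position(s) 11: somugznbimgzrzi
surface: somugznbimgzrzi


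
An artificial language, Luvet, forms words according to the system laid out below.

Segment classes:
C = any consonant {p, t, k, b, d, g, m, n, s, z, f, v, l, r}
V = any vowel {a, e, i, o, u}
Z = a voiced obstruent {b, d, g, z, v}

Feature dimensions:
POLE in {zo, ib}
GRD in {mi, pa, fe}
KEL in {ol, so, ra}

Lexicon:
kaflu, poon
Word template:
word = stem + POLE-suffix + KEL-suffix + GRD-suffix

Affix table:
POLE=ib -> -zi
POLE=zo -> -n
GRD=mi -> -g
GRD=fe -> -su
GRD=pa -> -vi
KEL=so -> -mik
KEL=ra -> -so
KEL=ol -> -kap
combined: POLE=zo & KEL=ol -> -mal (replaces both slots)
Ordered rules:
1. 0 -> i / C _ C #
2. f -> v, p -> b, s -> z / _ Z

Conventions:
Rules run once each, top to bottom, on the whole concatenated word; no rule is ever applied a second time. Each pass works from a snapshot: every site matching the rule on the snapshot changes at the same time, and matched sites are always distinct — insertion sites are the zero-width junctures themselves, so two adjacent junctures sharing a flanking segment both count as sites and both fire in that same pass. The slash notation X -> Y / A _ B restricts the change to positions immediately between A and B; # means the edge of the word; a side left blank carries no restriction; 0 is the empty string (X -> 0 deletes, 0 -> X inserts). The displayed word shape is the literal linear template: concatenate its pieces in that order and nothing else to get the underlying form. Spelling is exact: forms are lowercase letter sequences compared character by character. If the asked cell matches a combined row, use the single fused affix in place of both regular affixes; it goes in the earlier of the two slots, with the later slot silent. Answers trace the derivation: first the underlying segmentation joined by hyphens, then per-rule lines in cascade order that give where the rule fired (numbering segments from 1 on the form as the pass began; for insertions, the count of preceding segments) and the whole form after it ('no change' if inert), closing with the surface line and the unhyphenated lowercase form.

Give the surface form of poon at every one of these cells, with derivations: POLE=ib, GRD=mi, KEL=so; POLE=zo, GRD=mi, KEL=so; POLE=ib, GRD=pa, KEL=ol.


cell POLE=ib, GRD=mi, KEL=so:
underlying: poon-zi-mik-g
1. 0 -> i / C _ C #: inserts after position(s) 9: poonzimikig
2. f -> v, p -> b, s -> z / _ Z: no change
surface: poonzimikig

cell POLE=zo, GRD=mi, KEL=so:
underlying: poon-n-mik-g
1. 0 -> i / C _ C #: inserts after position(s) 8: poonnmikig
2. f -> v, p -> b, s -> z / _ Z: no change
surface: poonnmikig

cell POLE=ib, GRD=pa, KEL=ol:
underlying: poon-zi-kap-vi
1. 0 -> i / C _ C #: no change
2. f -> v, p -> b, s -> z / _ Z: fires at position(s) 9: poonzikabvi
surface: poonzikabvi


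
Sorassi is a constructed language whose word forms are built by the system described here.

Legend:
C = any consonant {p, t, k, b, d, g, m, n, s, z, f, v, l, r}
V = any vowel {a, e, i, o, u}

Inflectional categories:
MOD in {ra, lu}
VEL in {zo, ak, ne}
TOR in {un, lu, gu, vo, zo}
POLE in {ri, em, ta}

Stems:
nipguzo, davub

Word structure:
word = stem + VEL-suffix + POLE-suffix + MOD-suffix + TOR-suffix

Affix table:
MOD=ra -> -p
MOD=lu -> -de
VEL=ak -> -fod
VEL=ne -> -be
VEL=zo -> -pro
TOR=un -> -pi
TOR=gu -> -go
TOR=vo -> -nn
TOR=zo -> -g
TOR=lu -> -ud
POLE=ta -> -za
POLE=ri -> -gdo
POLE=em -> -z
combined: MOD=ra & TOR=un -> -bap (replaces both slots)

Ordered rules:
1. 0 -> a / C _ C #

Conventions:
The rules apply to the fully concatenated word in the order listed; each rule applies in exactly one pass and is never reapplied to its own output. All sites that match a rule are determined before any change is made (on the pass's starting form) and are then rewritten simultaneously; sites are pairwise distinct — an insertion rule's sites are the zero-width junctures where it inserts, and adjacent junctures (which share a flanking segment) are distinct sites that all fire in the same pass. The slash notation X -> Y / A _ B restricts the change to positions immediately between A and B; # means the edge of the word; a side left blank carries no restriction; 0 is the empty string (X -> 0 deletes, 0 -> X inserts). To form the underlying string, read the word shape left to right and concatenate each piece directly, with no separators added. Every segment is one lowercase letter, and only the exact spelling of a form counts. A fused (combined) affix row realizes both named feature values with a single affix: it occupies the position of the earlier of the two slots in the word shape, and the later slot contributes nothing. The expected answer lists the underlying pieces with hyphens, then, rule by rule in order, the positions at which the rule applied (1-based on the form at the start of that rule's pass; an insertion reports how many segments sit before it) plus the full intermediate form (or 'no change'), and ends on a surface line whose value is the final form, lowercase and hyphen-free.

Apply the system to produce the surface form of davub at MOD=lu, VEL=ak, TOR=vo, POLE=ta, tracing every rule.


underlying: davub-fod-za-de-nn
1. 0 -> a / C _ C #: inserts after position(s) 13: davubfodzadenan
surface: davubfodzadenan


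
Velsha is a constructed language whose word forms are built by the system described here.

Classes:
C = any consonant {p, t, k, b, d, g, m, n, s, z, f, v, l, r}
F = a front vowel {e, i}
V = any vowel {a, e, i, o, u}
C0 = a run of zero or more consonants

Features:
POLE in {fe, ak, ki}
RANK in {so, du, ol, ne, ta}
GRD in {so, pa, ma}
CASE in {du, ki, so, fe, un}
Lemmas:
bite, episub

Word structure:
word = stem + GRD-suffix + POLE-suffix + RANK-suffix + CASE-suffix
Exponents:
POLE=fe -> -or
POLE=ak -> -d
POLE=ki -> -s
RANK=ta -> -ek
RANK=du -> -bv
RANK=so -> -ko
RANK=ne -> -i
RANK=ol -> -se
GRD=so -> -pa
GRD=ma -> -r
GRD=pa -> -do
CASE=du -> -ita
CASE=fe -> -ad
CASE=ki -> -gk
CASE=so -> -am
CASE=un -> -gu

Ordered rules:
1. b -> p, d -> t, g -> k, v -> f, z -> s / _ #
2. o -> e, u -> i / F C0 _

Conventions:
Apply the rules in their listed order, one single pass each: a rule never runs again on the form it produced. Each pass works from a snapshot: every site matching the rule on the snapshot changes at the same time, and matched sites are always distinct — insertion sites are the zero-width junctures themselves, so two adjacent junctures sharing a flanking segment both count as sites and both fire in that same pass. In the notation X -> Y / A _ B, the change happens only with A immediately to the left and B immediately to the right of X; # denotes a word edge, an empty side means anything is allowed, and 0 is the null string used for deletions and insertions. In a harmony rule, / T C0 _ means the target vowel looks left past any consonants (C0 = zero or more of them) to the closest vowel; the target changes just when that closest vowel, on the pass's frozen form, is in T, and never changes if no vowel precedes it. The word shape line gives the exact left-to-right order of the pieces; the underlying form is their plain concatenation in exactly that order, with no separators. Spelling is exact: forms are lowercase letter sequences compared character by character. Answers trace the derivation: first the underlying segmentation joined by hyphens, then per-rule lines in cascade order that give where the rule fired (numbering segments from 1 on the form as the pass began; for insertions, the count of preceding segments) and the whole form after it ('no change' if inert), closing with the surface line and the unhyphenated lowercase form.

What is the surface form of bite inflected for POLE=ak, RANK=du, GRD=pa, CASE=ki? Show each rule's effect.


underlying: bite-do-d-bv-gk
1. b -> p, d -> t, g -> k, v -> f, z -> s / _ #: no change
2. o -> e, u -> i / F C0 _: fires at position(s) 6: bitededbvgk
surface: bitededbvgk


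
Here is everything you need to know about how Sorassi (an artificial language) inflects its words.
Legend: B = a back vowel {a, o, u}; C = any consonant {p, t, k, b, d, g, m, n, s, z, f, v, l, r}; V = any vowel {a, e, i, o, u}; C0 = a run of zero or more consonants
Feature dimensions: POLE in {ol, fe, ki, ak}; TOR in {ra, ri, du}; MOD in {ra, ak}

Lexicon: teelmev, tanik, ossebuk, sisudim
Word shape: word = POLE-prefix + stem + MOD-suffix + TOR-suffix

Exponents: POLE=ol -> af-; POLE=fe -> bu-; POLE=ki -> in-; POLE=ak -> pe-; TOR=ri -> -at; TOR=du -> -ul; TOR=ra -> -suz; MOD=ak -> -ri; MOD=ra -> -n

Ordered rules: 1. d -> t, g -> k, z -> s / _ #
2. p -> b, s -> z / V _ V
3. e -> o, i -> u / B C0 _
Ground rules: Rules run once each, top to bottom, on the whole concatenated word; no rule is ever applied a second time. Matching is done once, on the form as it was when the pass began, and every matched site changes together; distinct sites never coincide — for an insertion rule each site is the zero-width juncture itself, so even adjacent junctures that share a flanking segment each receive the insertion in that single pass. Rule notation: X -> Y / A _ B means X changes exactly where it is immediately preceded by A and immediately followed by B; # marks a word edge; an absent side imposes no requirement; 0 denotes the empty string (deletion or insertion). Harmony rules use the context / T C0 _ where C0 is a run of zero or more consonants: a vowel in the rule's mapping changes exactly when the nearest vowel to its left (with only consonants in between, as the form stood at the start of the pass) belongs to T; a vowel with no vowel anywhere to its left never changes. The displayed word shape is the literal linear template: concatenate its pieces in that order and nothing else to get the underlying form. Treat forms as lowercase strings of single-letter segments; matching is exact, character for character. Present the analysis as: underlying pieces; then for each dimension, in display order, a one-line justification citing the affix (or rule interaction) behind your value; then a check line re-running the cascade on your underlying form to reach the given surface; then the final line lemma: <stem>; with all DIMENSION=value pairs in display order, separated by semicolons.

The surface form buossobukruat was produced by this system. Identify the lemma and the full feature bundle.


underlying: bu-ossebuk-ri-at
POLE=fe - signalled by the affix bu-
TOR=ri - signalled by the affix -at
MOD=ak - signalled by the affix -ri
check: buossebukriat -> buossebukriat -> buossebukriat -> buossobukruat
lemma: ossebuk; POLE=fe; TOR=ri; MOD=ak


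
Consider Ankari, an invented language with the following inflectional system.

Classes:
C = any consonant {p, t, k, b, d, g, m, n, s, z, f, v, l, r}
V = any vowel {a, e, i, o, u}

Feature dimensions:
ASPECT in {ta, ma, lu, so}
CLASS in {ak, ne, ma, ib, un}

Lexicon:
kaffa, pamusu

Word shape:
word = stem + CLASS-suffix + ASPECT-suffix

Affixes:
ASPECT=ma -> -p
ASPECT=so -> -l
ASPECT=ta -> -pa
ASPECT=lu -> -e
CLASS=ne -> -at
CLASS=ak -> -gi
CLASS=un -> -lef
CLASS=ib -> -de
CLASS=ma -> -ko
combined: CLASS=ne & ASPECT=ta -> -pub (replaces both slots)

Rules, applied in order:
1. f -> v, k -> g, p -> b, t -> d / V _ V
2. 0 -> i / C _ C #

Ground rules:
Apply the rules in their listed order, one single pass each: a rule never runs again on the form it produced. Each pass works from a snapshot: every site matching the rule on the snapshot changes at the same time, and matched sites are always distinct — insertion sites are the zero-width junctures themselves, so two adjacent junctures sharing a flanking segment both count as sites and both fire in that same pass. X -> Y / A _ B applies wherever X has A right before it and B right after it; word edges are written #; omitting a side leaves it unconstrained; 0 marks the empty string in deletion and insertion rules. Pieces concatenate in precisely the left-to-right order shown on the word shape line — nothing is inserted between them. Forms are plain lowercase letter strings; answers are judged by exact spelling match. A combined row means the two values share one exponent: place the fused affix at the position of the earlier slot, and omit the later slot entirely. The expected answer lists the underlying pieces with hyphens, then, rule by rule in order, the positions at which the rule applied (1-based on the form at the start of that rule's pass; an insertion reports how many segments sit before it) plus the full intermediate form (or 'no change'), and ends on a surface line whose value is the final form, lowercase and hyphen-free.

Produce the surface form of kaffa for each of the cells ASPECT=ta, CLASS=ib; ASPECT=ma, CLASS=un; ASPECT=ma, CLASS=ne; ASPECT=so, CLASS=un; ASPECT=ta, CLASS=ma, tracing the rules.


cell ASPECT=ta, CLASS=ib:
underlying: kaffa-de-pa
1. f -> v, k -> g, p -> b, t -> d / V _ V: fires at position(s) 8: kaffadeba
2. 0 -> i / C _ C #: no change
surface: kaffadeba

cell ASPECT=ma, CLASS=un:
underlying: kaffa-lef-p
1. f -> v, k -> g, p -> b, t -> d / V _ V: no change
2. 0 -> i / C _ C #: inserts after position(s) 8: kaffalefip
surface: kaffalefip

cell ASPECT=ma, CLASS=ne:
underlying: kaffa-at-p
1. f -> v, k -> g, p -> b, t -> d / V _ V: no change
2. 0 -> i / C _ C #: inserts after position(s) 7: kaffaatip
surface: kaffaatip

cell ASPECT=so, CLASS=un:
underlying: kaffa-lef-l
1. f -> v, k -> g, p -> b, t -> d / V _ V: no change
2. 0 -> i / C _ C #: inserts after position(s) 8: kaffalefil
surface: kaffalefil

cell ASPECT=ta, CLASS=ma:
underlying: kaffa-ko-pa
1. f -> v, k -> g, p -> b, t -> d / V _ V: fires at position(s) 6, 8: kaffagoba
2. 0 -> i / C _ C #: no change
surface: kaffagoba


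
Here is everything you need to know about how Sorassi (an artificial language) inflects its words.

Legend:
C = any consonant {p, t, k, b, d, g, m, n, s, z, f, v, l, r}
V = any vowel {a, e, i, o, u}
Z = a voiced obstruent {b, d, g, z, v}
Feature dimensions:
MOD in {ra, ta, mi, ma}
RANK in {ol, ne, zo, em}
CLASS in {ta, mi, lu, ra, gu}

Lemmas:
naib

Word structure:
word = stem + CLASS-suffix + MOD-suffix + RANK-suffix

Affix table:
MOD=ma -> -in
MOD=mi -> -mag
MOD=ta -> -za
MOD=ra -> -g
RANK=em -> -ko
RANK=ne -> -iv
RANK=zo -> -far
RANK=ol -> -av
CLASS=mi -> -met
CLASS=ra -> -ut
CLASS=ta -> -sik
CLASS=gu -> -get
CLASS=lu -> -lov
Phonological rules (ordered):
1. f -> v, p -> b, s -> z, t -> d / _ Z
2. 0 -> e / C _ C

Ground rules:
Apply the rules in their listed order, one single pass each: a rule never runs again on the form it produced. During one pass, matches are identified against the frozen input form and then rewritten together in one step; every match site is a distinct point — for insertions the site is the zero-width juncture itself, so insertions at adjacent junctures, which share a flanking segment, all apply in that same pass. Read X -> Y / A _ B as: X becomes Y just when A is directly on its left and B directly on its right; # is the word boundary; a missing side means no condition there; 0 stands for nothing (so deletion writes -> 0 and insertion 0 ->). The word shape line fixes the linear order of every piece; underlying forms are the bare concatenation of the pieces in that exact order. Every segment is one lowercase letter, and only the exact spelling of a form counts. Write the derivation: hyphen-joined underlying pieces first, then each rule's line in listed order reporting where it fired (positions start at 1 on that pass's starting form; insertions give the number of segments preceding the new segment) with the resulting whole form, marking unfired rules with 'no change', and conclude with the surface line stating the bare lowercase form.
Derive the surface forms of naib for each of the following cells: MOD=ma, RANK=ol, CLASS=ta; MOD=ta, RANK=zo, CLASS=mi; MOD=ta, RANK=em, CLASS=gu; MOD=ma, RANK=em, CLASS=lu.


cell MOD=ma, RANK=ol, CLASS=ta:
underlying: naib-sik-in-av
1. f -> v, p -> b, s -> z, t -> d / _ Z: no change
2. 0 -> e / C _ C: inserts after position(s) 4: naibesikinav
surface: naibesikinav

cell MOD=ta, RANK=zo, CLASS=mi:
underlying: naib-met-za-far
1. f -> v, p -> b, s -> z, t -> d / _ Z: fires at position(s) 7: naibmedzafar
2. 0 -> e / C _ C: inserts after position(s) 4, 7: naibemedezafar
surface: naibemedezafar

cell MOD=ta, RANK=em, CLASS=gu:
underlying: naib-get-za-ko
1. f -> v, p -> b, s -> z, t -> d / _ Z: fires at position(s) 7: naibgedzako
2. 0 -> e / C _ C: inserts after position(s) 4, 7: naibegedezako
surface: naibegedezako

cell MOD=ma, RANK=em, CLASS=lu:
underlying: naib-lov-in-ko
1. f -> v, p -> b, s -> z, t -> d / _ Z: no change
2. 0 -> e / C _ C: inserts after position(s) 4, 9: naibelovineko
surface: naibelovineko


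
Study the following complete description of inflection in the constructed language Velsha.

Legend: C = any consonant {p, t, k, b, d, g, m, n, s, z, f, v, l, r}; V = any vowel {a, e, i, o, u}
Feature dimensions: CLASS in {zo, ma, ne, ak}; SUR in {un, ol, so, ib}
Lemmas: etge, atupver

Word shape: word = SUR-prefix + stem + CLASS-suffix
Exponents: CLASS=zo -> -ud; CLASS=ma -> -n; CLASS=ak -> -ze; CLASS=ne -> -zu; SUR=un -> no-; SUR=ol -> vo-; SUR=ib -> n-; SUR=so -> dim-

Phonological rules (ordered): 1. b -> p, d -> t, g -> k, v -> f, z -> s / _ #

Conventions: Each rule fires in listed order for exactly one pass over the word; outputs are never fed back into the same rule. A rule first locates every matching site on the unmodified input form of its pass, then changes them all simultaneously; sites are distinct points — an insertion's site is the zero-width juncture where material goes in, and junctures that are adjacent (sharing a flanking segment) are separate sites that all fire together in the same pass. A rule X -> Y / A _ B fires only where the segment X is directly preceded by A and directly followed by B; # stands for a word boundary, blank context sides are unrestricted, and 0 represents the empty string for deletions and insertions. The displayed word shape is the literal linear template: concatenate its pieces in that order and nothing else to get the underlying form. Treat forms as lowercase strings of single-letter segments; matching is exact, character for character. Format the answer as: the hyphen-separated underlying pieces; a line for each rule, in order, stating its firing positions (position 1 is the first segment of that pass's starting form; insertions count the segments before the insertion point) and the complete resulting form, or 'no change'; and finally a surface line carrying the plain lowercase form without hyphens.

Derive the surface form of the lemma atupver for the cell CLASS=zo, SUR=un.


underlying: no-atupver-ud
1. b -> p, d -> t, g -> k, v -> f, z -> s / _ #: fires at position(s) 11: noatupverut
surface: noatupverut
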